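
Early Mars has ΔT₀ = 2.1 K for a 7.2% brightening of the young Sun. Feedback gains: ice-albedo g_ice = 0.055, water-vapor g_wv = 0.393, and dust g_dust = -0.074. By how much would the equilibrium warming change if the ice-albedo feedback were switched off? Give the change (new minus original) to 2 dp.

-0.27 K

Original: g = 0.374, ΔT = 2.1/(1−0.374) = 3.3546 K.
Without ice-albedo: g' = 0.319, ΔT' = 2.1/(1−0.319) = 3.0837 K.
Change = 3.0837 − 3.3546 = -0.27 K.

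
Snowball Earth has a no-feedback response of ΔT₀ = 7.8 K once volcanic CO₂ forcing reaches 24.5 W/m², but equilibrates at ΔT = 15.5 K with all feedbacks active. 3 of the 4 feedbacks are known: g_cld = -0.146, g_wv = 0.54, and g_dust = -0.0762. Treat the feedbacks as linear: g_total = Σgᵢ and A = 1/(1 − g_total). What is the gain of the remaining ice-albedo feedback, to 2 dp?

Amplification A = ΔT/ΔT₀ = 15.5/7.8 = 1.987.
Total gain g = 1 − 1/A = 1 − 1/1.987 = 0.4967.
Known gains sum to -0.146 + 0.54 − 0.0762 = 0.3178.
g_ice = 0.4967 − 0.3178 = 0.18.

0.18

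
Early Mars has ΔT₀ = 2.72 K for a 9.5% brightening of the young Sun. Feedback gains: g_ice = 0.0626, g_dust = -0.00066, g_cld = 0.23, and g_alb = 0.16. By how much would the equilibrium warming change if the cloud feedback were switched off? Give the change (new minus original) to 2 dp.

-1.47 K

Original: g = 0.45194, ΔT = 2.72/(1−0.45194) = 4.9630 K.
Without cloud: g' = 0.22194, ΔT' = 2.72/(1−0.22194) = 3.4959 K.
Change = 3.4959 − 4.9630 = -1.47 K.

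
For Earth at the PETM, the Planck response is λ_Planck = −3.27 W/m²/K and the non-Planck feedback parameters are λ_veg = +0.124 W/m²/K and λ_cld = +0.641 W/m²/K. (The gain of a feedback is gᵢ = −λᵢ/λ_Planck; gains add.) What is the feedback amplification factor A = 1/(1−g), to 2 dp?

Convert to gains: g_veg = 0.124/3.27 = 0.03792; g_cld = 0.641/3.27 = 0.196.
Total gain g = 0.23392.
A = 1/(1 − 0.23392) = 1.31.

1.31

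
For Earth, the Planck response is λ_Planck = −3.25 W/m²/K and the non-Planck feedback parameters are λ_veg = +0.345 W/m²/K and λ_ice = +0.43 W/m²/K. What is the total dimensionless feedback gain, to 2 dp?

0.24

Convert to gains: g_veg = 0.345/3.25 = 0.1062; g_ice = 0.43/3.25 = 0.1323.
Total gain g = 0.2385.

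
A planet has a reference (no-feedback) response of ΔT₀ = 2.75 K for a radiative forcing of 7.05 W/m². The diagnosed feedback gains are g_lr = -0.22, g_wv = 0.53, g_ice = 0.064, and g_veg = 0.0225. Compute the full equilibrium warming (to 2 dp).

Total gain g = -0.22 + 0.53 + 0.064 + 0.0225 = 0.3965.
Amplification A = 1/(1 − 0.3965) = 1.657.
ΔT = 2.75 × 1.657 = 4.56 K.

4.56 K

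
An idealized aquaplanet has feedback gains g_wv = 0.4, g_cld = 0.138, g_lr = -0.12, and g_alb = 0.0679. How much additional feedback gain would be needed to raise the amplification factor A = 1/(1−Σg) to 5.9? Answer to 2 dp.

Current total gain = 0.4859.
Target gain for A = 5.9: g* = 1 − 1/5.9 = 0.8305.
Additional gain needed = 0.8305 − 0.4859 = 0.34.

0.34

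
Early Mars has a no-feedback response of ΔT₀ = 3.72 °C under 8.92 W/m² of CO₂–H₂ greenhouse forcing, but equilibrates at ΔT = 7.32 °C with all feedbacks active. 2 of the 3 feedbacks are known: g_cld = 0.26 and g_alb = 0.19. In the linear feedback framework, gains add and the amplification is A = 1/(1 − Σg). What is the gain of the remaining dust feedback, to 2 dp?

0.04

Amplification A = ΔT/ΔT₀ = 7.32/3.72 = 1.968.
Total gain g = 1 − 1/A = 1 − 1/1.968 = 0.4919.
Known gains sum to 0.26 + 0.19 = 0.45.
g_dust = 0.4919 − 0.45 = 0.04.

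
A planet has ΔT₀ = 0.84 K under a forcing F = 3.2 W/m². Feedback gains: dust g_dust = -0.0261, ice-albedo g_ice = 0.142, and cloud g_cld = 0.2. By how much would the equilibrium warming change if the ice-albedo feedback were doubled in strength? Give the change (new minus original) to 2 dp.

0.32 K

Original: g = 0.3159, ΔT = 0.84/(1−0.3159) = 1.2279 K.
With doubled ice-albedo: g' = 0.4579, ΔT' = 0.84/(1−0.4579) = 1.5495 K.
Change = 1.5495 − 1.2279 = 0.32 K.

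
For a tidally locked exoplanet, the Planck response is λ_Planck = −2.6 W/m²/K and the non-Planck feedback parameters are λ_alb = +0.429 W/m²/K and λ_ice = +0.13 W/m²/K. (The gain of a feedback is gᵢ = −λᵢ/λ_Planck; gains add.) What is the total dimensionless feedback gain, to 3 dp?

Convert to gains: g_alb = 0.429/2.6 = 0.165; g_ice = 0.13/2.6 = 0.05.
Total gain g = 0.215.

0.215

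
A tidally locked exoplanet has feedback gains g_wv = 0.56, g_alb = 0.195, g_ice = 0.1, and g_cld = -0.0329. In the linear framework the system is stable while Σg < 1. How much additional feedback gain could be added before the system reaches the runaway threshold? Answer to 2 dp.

Current total gain = 0.56 + 0.195 + 0.1 − 0.0329 = 0.8221.
Margin to runaway = 1 − 0.8221 = 0.18.

0.18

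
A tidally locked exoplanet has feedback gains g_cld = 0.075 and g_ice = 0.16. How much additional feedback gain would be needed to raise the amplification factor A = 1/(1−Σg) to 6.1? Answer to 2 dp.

Current total gain = 0.235.
Target gain for A = 6.1: g* = 1 − 1/6.1 = 0.8361.
Additional gain needed = 0.8361 − 0.235 = 0.60.

0.60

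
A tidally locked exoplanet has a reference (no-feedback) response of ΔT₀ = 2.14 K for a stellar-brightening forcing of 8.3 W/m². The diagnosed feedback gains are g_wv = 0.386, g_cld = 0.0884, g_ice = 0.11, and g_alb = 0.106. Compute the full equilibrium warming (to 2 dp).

6.91 K

Total gain g = 0.386 + 0.0884 + 0.11 + 0.106 = 0.6904.
Amplification A = 1/(1 − 0.6904) = 3.23.
ΔT = 2.14 × 3.23 = 6.91 K.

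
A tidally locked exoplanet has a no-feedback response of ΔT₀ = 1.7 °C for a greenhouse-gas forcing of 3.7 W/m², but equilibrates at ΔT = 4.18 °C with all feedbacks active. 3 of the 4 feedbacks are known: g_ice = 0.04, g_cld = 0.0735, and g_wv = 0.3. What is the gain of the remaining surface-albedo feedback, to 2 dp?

0.18

Amplification A = ΔT/ΔT₀ = 4.18/1.7 = 2.459.
Total gain g = 1 − 1/A = 1 − 1/2.459 = 0.5933.
Known gains sum to 0.04 + 0.0735 + 0.3 = 0.4135.
g_alb = 0.5933 − 0.4135 = 0.18.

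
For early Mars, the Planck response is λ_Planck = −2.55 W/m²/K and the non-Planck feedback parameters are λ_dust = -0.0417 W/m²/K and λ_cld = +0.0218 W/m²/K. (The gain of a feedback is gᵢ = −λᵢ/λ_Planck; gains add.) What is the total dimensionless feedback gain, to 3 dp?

Convert to gains: g_dust = -0.0417/2.55 = -0.01635; g_cld = 0.0218/2.55 = 0.008549.
Total gain g = -0.007801.

-0.008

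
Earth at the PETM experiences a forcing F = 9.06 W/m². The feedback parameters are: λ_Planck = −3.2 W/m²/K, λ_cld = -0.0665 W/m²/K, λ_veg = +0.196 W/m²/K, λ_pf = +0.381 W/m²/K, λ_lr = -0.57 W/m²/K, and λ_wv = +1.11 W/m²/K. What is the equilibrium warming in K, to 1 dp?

4.2 K

Net feedback parameter λ = (−3.2) + (-0.0665) + (+0.196) + (+0.381) + (-0.57) + (+1.11) = -2.1495 W/m²/K.
ΔT = −F/λ = −9.06/(-2.1495) = 4.2 K.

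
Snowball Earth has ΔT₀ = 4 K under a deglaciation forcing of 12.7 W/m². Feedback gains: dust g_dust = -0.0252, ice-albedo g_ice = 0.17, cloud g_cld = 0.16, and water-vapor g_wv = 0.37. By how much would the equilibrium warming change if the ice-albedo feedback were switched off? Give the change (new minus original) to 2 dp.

Original: g = 0.6748, ΔT = 4/(1−0.6748) = 12.3001 K.
Without ice-albedo: g' = 0.5048, ΔT' = 4/(1−0.5048) = 8.0775 K.
Change = 8.0775 − 12.3001 = -4.22 K.

-4.22 K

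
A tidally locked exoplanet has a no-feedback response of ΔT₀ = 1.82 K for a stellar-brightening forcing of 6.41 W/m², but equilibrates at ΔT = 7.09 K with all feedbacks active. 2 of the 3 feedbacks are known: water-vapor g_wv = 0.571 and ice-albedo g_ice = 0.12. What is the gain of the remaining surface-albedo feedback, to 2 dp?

0.05

Amplification A = ΔT/ΔT₀ = 7.09/1.82 = 3.896.
Total gain g = 1 − 1/A = 1 − 1/3.896 = 0.7433.
Known gains sum to 0.571 + 0.12 = 0.691.
g_alb = 0.7433 − 0.691 = 0.05.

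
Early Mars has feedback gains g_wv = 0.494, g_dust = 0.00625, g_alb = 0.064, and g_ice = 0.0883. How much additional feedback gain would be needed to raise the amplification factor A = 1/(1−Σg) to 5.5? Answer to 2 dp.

0.17

Current total gain = 0.65255.
Target gain for A = 5.5: g* = 1 − 1/5.5 = 0.8182.
Additional gain needed = 0.8182 − 0.65255 = 0.17.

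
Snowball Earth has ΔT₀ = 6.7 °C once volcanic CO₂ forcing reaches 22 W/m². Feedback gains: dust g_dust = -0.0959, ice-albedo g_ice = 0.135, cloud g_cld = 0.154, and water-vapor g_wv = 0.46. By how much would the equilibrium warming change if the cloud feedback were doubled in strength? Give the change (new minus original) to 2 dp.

Original: g = 0.6531, ΔT = 6.7/(1−0.6531) = 19.3139 °C.
With doubled cloud: g' = 0.8071, ΔT' = 6.7/(1−0.8071) = 34.7330 °C.
Change = 34.7330 − 19.3139 = 15.42 °C.

15.42 °C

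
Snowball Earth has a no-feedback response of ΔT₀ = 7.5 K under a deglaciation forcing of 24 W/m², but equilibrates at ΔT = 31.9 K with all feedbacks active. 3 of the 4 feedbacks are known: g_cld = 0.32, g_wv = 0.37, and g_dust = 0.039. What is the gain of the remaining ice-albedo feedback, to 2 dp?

Amplification A = ΔT/ΔT₀ = 31.9/7.5 = 4.253.
Total gain g = 1 − 1/A = 1 − 1/4.253 = 0.7649.
Known gains sum to 0.32 + 0.37 + 0.039 = 0.729.
g_ice = 0.7649 − 0.729 = 0.04.

0.04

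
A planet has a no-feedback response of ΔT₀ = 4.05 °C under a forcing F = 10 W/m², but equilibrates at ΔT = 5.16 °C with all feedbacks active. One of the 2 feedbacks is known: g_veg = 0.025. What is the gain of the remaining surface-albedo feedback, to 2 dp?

Amplification A = ΔT/ΔT₀ = 5.16/4.05 = 1.274.
Total gain g = 1 − 1/A = 1 − 1/1.274 = 0.2151.
The known gain is 0.025.
g_alb = 0.2151 − 0.025 = 0.19.

0.19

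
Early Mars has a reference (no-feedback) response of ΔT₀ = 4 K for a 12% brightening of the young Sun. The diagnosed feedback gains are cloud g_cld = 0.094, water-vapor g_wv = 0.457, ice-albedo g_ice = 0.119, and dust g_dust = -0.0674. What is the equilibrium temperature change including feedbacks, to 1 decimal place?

10.1 K

Total gain g = 0.094 + 0.457 + 0.119 − 0.0674 = 0.6026.
Amplification A = 1/(1 − 0.6026) = 2.516.
ΔT = 4 × 2.516 = 10.1 K.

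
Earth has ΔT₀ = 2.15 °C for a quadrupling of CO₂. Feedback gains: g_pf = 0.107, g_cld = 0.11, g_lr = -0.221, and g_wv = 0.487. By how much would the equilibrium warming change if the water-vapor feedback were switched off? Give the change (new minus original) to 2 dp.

Original: g = 0.483, ΔT = 2.15/(1−0.483) = 4.1586 °C.
Without water-vapor: g' = -0.004, ΔT' = 2.15/(1+0.004) = 2.1414 °C.
Change = 2.1414 − 4.1586 = -2.02 °C.

-2.02 °C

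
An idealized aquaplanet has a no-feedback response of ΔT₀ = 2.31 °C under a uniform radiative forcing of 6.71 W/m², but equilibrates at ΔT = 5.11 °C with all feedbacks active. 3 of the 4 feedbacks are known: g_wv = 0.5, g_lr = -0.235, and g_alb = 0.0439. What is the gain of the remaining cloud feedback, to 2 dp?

Amplification A = ΔT/ΔT₀ = 5.11/2.31 = 2.212.
Total gain g = 1 − 1/A = 1 − 1/2.212 = 0.5479.
Known gains sum to 0.5 − 0.235 + 0.0439 = 0.3089.
g_cld = 0.5479 − 0.3089 = 0.24.

0.24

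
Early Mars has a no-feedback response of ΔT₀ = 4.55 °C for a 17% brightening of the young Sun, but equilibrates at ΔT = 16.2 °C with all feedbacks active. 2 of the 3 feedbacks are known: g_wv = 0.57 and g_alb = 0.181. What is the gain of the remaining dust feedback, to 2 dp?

Amplification A = ΔT/ΔT₀ = 16.2/4.55 = 3.56.
Total gain g = 1 − 1/A = 1 − 1/3.56 = 0.7191.
Known gains sum to 0.57 + 0.181 = 0.751.
g_dust = 0.7191 − 0.751 = -0.03.

-0.03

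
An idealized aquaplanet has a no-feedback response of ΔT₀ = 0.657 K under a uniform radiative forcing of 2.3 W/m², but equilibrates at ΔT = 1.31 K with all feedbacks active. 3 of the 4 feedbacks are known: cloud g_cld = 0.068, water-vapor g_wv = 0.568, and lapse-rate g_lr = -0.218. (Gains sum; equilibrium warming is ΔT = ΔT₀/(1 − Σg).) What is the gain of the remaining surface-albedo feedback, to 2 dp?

Amplification A = ΔT/ΔT₀ = 1.31/0.657 = 1.994.
Total gain g = 1 − 1/A = 1 − 1/1.994 = 0.4985.
Known gains sum to 0.068 + 0.568 − 0.218 = 0.418.
g_alb = 0.4985 − 0.418 = 0.08.

0.08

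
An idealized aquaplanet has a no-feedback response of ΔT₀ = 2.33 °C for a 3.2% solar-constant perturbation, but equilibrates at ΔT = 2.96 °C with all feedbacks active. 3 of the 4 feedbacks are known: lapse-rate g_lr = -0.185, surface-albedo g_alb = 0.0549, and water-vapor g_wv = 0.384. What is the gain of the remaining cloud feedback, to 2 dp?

-0.04

Amplification A = ΔT/ΔT₀ = 2.96/2.33 = 1.27.
Total gain g = 1 − 1/A = 1 − 1/1.27 = 0.2126.
Known gains sum to -0.185 + 0.0549 + 0.384 = 0.2539.
g_cld = 0.2126 − 0.2539 = -0.04.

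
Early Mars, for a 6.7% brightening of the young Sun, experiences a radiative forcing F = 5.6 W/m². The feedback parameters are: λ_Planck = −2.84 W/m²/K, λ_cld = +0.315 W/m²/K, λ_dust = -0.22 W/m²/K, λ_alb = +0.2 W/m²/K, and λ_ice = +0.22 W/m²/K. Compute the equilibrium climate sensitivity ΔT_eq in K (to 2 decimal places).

Net feedback parameter λ = (−2.84) + (+0.315) + (-0.22) + (+0.2) + (+0.22) = -2.325 W/m²/K.
ΔT = −F/λ = −5.6/(-2.325) = 2.41 K.

2.41 K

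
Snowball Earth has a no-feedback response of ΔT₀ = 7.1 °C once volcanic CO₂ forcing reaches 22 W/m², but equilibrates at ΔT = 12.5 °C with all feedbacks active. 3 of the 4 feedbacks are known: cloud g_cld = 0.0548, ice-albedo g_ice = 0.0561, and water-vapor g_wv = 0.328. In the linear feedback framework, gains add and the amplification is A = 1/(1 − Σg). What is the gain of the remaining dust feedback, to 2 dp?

Amplification A = ΔT/ΔT₀ = 12.5/7.1 = 1.761.
Total gain g = 1 − 1/A = 1 − 1/1.761 = 0.4321.
Known gains sum to 0.0548 + 0.0561 + 0.328 = 0.4389.
g_dust = 0.4321 − 0.4389 = -0.01.

-0.01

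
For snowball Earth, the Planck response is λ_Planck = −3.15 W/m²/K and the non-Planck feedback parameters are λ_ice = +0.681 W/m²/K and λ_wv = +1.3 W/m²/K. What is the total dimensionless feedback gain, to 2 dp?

0.63

Convert to gains: g_ice = 0.681/3.15 = 0.2162; g_wv = 1.3/3.15 = 0.4127.
Total gain g = 0.6289.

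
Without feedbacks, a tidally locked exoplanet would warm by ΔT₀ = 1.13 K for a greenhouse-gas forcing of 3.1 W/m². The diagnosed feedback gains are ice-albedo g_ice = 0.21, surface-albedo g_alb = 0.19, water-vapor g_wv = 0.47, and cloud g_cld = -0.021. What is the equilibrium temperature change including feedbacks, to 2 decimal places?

7.48 K

Total gain g = 0.21 + 0.19 + 0.47 − 0.021 = 0.849.
Amplification A = 1/(1 − 0.849) = 6.623.
ΔT = 1.13 × 6.623 = 7.48 K.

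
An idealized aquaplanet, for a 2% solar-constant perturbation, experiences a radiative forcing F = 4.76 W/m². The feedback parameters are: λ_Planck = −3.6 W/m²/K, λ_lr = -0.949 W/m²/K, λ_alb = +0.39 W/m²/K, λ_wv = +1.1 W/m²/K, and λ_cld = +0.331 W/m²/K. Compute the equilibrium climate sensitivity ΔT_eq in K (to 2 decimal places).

1.74 K

Net feedback parameter λ = (−3.6) + (-0.949) + (+0.39) + (+1.1) + (+0.331) = -2.728 W/m²/K.
ΔT = −F/λ = −4.76/(-2.728) = 1.74 K.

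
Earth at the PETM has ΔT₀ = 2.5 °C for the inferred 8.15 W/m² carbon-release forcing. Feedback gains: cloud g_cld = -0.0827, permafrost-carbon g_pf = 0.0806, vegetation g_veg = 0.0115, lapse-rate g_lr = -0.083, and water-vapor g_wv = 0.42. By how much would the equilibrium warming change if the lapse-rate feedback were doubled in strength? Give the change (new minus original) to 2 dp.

Original: g = 0.3464, ΔT = 2.5/(1−0.3464) = 3.8250 °C.
With doubled lapse-rate: g' = 0.2634, ΔT' = 2.5/(1−0.2634) = 3.3940 °C.
Change = 3.3940 − 3.8250 = -0.43 °C.

-0.43 °C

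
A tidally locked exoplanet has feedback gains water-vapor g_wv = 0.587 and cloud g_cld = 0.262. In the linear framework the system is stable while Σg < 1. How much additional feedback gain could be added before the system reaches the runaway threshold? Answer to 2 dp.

Current total gain = 0.587 + 0.262 = 0.849.
Margin to runaway = 1 − 0.849 = 0.15.

0.15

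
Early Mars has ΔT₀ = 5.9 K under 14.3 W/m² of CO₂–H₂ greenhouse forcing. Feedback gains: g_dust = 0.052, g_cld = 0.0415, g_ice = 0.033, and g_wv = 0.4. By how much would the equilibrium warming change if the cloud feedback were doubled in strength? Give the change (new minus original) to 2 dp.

1.20 K

Original: g = 0.5265, ΔT = 5.9/(1−0.5265) = 12.4604 K.
With doubled cloud: g' = 0.568, ΔT' = 5.9/(1−0.568) = 13.6574 K.
Change = 13.6574 − 12.4604 = 1.20 K.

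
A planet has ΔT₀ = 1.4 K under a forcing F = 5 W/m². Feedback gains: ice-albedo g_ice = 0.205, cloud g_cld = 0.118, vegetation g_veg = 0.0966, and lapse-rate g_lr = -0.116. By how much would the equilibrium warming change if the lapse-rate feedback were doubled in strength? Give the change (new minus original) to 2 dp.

-0.29 K

Original: g = 0.3036, ΔT = 1.4/(1−0.3036) = 2.0103 K.
With doubled lapse-rate: g' = 0.1876, ΔT' = 1.4/(1−0.1876) = 1.7233 K.
Change = 1.7233 − 2.0103 = -0.29 K.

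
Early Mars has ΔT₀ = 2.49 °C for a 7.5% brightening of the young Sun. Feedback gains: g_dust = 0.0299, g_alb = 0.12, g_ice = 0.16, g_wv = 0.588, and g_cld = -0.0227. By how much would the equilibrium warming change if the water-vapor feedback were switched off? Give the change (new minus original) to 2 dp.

Original: g = 0.8752, ΔT = 2.49/(1−0.8752) = 19.9519 °C.
Without water-vapor: g' = 0.2872, ΔT' = 2.49/(1−0.2872) = 3.4933 °C.
Change = 3.4933 − 19.9519 = -16.46 °C.

-16.46 °C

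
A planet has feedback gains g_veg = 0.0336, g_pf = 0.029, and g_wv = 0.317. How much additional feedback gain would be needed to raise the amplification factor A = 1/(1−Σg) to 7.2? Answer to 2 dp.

Current total gain = 0.3796.
Target gain for A = 7.2: g* = 1 − 1/7.2 = 0.8611.
Additional gain needed = 0.8611 − 0.3796 = 0.48.

0.48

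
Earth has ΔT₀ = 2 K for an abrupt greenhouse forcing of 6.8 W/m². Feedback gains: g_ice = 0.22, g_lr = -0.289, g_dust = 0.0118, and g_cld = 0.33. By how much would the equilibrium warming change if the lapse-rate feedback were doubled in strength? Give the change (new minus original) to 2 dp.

-0.78 K

Original: g = 0.2728, ΔT = 2/(1−0.2728) = 2.7503 K.
With doubled lapse-rate: g' = -0.0162, ΔT' = 2/(1+0.0162) = 1.9681 K.
Change = 1.9681 − 2.7503 = -0.78 K.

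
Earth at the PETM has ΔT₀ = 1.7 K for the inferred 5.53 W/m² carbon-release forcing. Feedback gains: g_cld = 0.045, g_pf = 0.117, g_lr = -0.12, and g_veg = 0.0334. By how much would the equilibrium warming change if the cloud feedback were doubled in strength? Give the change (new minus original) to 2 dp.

Original: g = 0.0754, ΔT = 1.7/(1−0.0754) = 1.8386 K.
With doubled cloud: g' = 0.1204, ΔT' = 1.7/(1−0.1204) = 1.9327 K.
Change = 1.9327 − 1.8386 = 0.09 K.

0.09 K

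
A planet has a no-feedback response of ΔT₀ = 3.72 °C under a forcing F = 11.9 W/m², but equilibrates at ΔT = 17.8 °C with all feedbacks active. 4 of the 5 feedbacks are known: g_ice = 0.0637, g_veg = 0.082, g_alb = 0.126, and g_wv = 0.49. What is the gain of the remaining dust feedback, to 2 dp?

Amplification A = ΔT/ΔT₀ = 17.8/3.72 = 4.785.
Total gain g = 1 − 1/A = 1 − 1/4.785 = 0.791.
Known gains sum to 0.0637 + 0.082 + 0.126 + 0.49 = 0.7617.
g_dust = 0.791 − 0.7617 = 0.03.

0.03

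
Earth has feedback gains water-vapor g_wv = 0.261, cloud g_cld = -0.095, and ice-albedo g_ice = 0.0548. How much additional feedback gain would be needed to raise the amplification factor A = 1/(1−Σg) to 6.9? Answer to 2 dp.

Current total gain = 0.2208.
Target gain for A = 6.9: g* = 1 − 1/6.9 = 0.8551.
Additional gain needed = 0.8551 − 0.2208 = 0.63.

0.63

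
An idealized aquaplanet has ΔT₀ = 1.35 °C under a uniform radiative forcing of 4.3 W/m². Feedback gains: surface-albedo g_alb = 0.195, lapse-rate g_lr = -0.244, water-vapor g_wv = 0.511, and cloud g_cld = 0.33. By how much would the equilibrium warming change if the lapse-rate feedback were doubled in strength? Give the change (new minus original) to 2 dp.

Original: g = 0.792, ΔT = 1.35/(1−0.792) = 6.4904 °C.
With doubled lapse-rate: g' = 0.548, ΔT' = 1.35/(1−0.548) = 2.9867 °C.
Change = 2.9867 − 6.4904 = -3.50 °C.

-3.50 °C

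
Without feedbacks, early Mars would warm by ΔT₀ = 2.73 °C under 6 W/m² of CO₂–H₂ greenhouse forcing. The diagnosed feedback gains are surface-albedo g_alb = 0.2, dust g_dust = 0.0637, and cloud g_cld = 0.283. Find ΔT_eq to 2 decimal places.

Total gain g = 0.2 + 0.0637 + 0.283 = 0.5467.
Amplification A = 1/(1 − 0.5467) = 2.206.
ΔT = 2.73 × 2.206 = 6.02 °C.

6.02 °C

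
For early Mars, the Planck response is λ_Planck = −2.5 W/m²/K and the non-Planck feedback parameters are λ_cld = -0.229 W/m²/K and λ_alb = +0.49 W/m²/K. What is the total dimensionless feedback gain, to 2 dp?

0.10

Convert to gains: g_cld = -0.229/2.5 = -0.0916; g_alb = 0.49/2.5 = 0.196.
Total gain g = 0.1044.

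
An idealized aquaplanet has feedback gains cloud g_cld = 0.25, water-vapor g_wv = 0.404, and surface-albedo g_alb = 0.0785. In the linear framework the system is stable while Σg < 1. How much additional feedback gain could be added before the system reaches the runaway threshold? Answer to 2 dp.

Current total gain = 0.25 + 0.404 + 0.0785 = 0.7325.
Margin to runaway = 1 − 0.7325 = 0.27.

0.27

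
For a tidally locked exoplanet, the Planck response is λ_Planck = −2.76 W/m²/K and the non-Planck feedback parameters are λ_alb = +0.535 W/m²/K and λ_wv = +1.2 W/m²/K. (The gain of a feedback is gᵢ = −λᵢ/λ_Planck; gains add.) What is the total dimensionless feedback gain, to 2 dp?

0.63

Convert to gains: g_alb = 0.535/2.76 = 0.1938; g_wv = 1.2/2.76 = 0.4348.
Total gain g = 0.6286.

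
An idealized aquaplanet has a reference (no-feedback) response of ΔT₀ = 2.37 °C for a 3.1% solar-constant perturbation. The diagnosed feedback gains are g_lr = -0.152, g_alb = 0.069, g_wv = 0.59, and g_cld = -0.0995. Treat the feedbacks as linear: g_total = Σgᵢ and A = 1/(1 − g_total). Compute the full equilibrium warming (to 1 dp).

4.0 °C

Total gain g = -0.152 + 0.069 + 0.59 − 0.0995 = 0.4075.
Amplification A = 1/(1 − 0.4075) = 1.688.
ΔT = 2.37 × 1.688 = 4.0 °C.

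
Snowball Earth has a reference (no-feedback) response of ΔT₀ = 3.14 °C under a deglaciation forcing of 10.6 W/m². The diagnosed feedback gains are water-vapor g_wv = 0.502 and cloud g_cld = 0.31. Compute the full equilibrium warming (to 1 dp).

16.7 °C

Total gain g = 0.502 + 0.31 = 0.812.
Amplification A = 1/(1 − 0.812) = 5.319.
ΔT = 3.14 × 5.319 = 16.7 °C.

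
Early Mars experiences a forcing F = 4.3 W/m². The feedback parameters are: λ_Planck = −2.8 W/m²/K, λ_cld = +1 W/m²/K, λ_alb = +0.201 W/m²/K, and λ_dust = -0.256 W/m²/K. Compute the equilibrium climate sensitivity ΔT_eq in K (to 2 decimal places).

2.32 K

Net feedback parameter λ = (−2.8) + (+1) + (+0.201) + (-0.256) = -1.855 W/m²/K.
ΔT = −F/λ = −4.3/(-1.855) = 2.32 K.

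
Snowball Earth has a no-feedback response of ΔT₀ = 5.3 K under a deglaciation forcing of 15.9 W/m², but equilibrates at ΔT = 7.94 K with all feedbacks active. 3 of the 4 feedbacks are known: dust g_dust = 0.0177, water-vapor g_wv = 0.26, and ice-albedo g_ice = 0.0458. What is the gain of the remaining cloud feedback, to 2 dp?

Amplification A = ΔT/ΔT₀ = 7.94/5.3 = 1.498.
Total gain g = 1 − 1/A = 1 − 1/1.498 = 0.3324.
Known gains sum to 0.0177 + 0.26 + 0.0458 = 0.3235.
g_cld = 0.3324 − 0.3235 = 0.01.

0.01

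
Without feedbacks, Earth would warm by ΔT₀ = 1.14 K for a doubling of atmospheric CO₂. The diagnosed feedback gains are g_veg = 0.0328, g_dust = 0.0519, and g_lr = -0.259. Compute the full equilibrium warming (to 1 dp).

Total gain g = 0.0328 + 0.0519 − 0.259 = -0.1743.
Amplification A = 1/(1 + 0.1743) = 0.8516.
ΔT = 1.14 × 0.8516 = 1.0 K.

1.0 K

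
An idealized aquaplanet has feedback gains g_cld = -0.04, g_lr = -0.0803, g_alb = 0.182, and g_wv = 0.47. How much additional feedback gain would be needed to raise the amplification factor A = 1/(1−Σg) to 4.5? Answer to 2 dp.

0.25

Current total gain = 0.5317.
Target gain for A = 4.5: g* = 1 − 1/4.5 = 0.7778.
Additional gain needed = 0.7778 − 0.5317 = 0.25.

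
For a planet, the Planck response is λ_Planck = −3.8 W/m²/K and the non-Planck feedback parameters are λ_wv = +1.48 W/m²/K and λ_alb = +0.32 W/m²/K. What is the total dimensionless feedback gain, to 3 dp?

Convert to gains: g_wv = 1.48/3.8 = 0.3895; g_alb = 0.32/3.8 = 0.08421.
Total gain g = 0.47371.

0.474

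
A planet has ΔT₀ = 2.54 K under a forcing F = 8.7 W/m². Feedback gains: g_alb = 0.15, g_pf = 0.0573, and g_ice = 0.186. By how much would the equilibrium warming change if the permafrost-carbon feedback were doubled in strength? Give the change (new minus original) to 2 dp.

Original: g = 0.3933, ΔT = 2.54/(1−0.3933) = 4.1866 K.
With doubled permafrost-carbon: g' = 0.4506, ΔT' = 2.54/(1−0.4506) = 4.6232 K.
Change = 4.6232 − 4.1866 = 0.44 K.

0.44 K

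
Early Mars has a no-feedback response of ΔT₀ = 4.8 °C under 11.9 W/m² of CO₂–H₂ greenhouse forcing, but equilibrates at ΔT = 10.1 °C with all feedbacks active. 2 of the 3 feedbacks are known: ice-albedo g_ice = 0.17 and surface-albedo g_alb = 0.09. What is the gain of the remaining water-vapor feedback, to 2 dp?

Amplification A = ΔT/ΔT₀ = 10.1/4.8 = 2.104.
Total gain g = 1 − 1/A = 1 − 1/2.104 = 0.5247.
Known gains sum to 0.17 + 0.09 = 0.26.
g_wv = 0.5247 − 0.26 = 0.26.

0.26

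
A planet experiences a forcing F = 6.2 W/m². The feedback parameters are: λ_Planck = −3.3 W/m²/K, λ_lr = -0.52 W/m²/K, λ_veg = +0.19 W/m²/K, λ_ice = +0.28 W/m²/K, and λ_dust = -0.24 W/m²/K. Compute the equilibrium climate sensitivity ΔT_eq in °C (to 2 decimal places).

Net feedback parameter λ = (−3.3) + (-0.52) + (+0.19) + (+0.28) + (-0.24) = -3.59 W/m²/K.
ΔT = −F/λ = −6.2/(-3.59) = 1.73 °C.

1.73 °C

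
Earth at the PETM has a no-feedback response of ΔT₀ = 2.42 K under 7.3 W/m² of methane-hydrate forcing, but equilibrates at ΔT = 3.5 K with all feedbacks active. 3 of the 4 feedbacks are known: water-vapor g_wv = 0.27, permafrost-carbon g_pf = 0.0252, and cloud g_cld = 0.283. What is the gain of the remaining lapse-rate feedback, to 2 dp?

-0.27

Amplification A = ΔT/ΔT₀ = 3.5/2.42 = 1.446.
Total gain g = 1 − 1/A = 1 − 1/1.446 = 0.3084.
Known gains sum to 0.27 + 0.0252 + 0.283 = 0.5782.
g_lr = 0.3084 − 0.5782 = -0.27.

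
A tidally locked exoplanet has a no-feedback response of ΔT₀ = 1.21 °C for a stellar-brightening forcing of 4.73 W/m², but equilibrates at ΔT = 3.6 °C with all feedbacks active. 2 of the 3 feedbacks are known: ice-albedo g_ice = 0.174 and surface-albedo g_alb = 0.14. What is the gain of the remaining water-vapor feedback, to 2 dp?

Amplification A = ΔT/ΔT₀ = 3.6/1.21 = 2.975.
Total gain g = 1 − 1/A = 1 − 1/2.975 = 0.6639.
Known gains sum to 0.174 + 0.14 = 0.314.
g_wv = 0.6639 − 0.314 = 0.35.

0.35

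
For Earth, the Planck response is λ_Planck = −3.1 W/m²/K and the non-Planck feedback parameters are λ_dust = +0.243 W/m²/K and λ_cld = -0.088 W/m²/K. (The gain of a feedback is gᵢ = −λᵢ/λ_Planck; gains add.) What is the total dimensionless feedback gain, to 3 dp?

0.050

Convert to gains: g_dust = 0.243/3.1 = 0.07839; g_cld = -0.088/3.1 = -0.02839.
Total gain g = 0.05.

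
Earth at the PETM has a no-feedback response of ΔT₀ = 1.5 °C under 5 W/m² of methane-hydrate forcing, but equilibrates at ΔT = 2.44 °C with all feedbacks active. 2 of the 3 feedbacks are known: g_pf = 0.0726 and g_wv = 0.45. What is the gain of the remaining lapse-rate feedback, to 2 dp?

Amplification A = ΔT/ΔT₀ = 2.44/1.5 = 1.627.
Total gain g = 1 − 1/A = 1 − 1/1.627 = 0.3854.
Known gains sum to 0.0726 + 0.45 = 0.5226.
g_lr = 0.3854 − 0.5226 = -0.14.

-0.14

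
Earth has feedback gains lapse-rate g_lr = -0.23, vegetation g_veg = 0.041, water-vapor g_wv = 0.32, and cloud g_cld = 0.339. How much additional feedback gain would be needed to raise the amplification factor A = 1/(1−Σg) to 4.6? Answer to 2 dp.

0.31

Current total gain = 0.47.
Target gain for A = 4.6: g* = 1 − 1/4.6 = 0.7826.
Additional gain needed = 0.7826 − 0.47 = 0.31.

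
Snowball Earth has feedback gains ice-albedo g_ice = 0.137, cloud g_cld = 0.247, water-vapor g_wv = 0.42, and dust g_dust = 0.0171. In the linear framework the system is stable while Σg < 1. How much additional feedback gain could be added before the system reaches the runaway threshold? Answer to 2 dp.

Current total gain = 0.137 + 0.247 + 0.42 + 0.0171 = 0.8211.
Margin to runaway = 1 − 0.8211 = 0.18.

0.18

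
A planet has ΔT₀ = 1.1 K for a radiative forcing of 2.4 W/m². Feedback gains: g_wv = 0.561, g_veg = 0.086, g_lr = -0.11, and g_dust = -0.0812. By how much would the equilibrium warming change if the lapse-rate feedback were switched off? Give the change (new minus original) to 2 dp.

Original: g = 0.4558, ΔT = 1.1/(1−0.4558) = 2.0213 K.
Without lapse-rate: g' = 0.5658, ΔT' = 1.1/(1−0.5658) = 2.5334 K.
Change = 2.5334 − 2.0213 = 0.51 K.

0.51 K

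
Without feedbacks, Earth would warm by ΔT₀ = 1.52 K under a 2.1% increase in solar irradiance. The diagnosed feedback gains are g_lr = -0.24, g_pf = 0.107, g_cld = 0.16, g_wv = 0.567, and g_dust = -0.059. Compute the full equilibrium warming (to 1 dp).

3.3 K

Total gain g = -0.24 + 0.107 + 0.16 + 0.567 − 0.059 = 0.535.
Amplification A = 1/(1 − 0.535) = 2.151.
ΔT = 1.52 × 2.151 = 3.3 K.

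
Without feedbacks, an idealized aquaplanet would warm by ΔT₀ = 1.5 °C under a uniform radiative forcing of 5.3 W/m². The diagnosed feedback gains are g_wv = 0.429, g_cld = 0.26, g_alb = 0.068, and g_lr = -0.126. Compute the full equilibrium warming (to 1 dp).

4.1 °C

Total gain g = 0.429 + 0.26 + 0.068 − 0.126 = 0.631.
Amplification A = 1/(1 − 0.631) = 2.71.
ΔT = 1.5 × 2.71 = 4.1 °C.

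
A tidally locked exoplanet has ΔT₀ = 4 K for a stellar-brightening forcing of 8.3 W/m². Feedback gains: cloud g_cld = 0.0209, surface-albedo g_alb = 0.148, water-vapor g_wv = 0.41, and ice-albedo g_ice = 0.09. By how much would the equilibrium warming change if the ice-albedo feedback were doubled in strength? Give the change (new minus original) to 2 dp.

4.51 K

Original: g = 0.6689, ΔT = 4/(1−0.6689) = 12.0809 K.
With doubled ice-albedo: g' = 0.7589, ΔT' = 4/(1−0.7589) = 16.5906 K.
Change = 16.5906 − 12.0809 = 4.51 K.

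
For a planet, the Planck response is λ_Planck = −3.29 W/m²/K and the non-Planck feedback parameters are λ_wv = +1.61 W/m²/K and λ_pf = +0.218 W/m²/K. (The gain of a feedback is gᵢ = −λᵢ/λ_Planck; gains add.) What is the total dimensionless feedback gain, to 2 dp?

0.56

Convert to gains: g_wv = 1.61/3.29 = 0.4894; g_pf = 0.218/3.29 = 0.06626.
Total gain g = 0.55566.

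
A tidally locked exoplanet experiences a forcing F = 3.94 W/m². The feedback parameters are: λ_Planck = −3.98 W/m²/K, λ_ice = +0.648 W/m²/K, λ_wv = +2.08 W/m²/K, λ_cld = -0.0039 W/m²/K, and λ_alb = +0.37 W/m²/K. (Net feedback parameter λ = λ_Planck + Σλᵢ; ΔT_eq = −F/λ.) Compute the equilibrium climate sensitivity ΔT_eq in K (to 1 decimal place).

4.4 K

Net feedback parameter λ = (−3.98) + (+0.648) + (+2.08) + (-0.0039) + (+0.37) = -0.8859 W/m²/K.
ΔT = −F/λ = −3.94/(-0.8859) = 4.4 K.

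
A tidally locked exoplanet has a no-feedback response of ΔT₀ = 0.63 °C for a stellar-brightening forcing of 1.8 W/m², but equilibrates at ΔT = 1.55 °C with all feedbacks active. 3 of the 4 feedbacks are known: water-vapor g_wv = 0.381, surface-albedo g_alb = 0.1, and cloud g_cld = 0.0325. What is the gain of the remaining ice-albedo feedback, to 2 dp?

Amplification A = ΔT/ΔT₀ = 1.55/0.63 = 2.46.
Total gain g = 1 − 1/A = 1 − 1/2.46 = 0.5935.
Known gains sum to 0.381 + 0.1 + 0.0325 = 0.5135.
g_ice = 0.5935 − 0.5135 = 0.08.

0.08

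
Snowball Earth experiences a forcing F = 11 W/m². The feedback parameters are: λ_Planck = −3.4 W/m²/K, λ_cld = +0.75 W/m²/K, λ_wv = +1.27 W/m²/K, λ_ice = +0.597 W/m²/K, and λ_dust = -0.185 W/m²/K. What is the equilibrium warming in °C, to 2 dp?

11.36 °C

Net feedback parameter λ = (−3.4) + (+0.75) + (+1.27) + (+0.597) + (-0.185) = -0.968 W/m²/K.
ΔT = −F/λ = −11/(-0.968) = 11.36 °C.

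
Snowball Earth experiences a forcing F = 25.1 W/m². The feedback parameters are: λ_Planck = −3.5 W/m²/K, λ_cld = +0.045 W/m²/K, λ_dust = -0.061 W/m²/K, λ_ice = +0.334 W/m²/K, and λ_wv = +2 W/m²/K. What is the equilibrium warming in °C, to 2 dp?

Net feedback parameter λ = (−3.5) + (+0.045) + (-0.061) + (+0.334) + (+2) = -1.182 W/m²/K.
ΔT = −F/λ = −25.1/(-1.182) = 21.24 °C.

21.24 °C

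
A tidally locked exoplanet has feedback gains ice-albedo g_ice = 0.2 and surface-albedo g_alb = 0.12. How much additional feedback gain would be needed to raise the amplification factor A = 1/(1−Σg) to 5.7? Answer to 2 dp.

0.50

Current total gain = 0.32.
Target gain for A = 5.7: g* = 1 − 1/5.7 = 0.8246.
Additional gain needed = 0.8246 − 0.32 = 0.50.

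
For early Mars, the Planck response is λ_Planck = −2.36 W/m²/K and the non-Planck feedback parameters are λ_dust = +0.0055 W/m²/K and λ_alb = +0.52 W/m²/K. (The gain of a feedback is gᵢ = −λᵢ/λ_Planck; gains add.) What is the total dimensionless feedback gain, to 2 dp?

0.22

Convert to gains: g_dust = 0.0055/2.36 = 0.002331; g_alb = 0.52/2.36 = 0.2203.
Total gain g = 0.222631.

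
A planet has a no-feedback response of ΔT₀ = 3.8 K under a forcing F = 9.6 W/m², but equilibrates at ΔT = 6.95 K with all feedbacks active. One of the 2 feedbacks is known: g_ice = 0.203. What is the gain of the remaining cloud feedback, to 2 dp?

Amplification A = ΔT/ΔT₀ = 6.95/3.8 = 1.829.
Total gain g = 1 − 1/A = 1 − 1/1.829 = 0.4533.
The known gain is 0.203.
g_cld = 0.4533 − 0.203 = 0.25.

0.25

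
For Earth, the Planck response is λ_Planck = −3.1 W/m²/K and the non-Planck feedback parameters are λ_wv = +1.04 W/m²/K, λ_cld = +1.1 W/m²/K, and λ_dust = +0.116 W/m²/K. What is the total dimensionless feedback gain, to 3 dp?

Convert to gains: g_wv = 1.04/3.1 = 0.3355; g_cld = 1.1/3.1 = 0.3548; g_dust = 0.116/3.1 = 0.03742.
Total gain g = 0.72772.

0.728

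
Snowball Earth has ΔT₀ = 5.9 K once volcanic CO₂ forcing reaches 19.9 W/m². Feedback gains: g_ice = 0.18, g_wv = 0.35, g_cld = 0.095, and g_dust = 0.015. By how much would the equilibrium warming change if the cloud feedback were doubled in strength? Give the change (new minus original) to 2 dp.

5.88 K

Original: g = 0.64, ΔT = 5.9/(1−0.64) = 16.3889 K.
With doubled cloud: g' = 0.735, ΔT' = 5.9/(1−0.735) = 22.2642 K.
Change = 22.2642 − 16.3889 = 5.88 K.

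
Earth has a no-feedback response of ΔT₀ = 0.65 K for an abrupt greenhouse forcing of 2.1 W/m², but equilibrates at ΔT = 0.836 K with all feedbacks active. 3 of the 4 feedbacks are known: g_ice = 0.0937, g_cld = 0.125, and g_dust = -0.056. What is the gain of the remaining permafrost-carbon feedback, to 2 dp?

Amplification A = ΔT/ΔT₀ = 0.836/0.65 = 1.286.
Total gain g = 1 − 1/A = 1 − 1/1.286 = 0.2224.
Known gains sum to 0.0937 + 0.125 − 0.056 = 0.1627.
g_pf = 0.2224 − 0.1627 = 0.06.

0.06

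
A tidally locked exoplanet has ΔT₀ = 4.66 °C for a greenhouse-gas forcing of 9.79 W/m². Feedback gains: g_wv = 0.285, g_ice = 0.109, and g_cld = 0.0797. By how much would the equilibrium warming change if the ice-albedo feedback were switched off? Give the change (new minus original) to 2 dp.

-1.52 °C

Original: g = 0.4737, ΔT = 4.66/(1−0.4737) = 8.8543 °C.
Without ice-albedo: g' = 0.3647, ΔT' = 4.66/(1−0.3647) = 7.3351 °C.
Change = 7.3351 − 8.8543 = -1.52 °C.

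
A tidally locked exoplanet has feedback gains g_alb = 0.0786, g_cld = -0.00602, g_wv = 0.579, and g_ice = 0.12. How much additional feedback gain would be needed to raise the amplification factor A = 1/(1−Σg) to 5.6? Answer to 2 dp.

Current total gain = 0.77158.
Target gain for A = 5.6: g* = 1 − 1/5.6 = 0.8214.
Additional gain needed = 0.8214 − 0.77158 = 0.05.

0.05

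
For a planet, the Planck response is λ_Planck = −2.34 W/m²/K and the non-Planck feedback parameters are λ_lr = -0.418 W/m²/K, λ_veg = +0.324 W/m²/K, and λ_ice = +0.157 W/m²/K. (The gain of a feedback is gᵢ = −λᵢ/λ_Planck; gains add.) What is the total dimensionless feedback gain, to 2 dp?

Convert to gains: g_lr = -0.418/2.34 = -0.1786; g_veg = 0.324/2.34 = 0.1385; g_ice = 0.157/2.34 = 0.06709.
Total gain g = 0.02699.

0.03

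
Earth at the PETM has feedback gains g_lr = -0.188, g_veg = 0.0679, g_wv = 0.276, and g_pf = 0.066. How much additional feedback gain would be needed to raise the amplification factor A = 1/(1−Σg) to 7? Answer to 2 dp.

0.64

Current total gain = 0.2219.
Target gain for A = 7: g* = 1 − 1/7 = 0.8571.
Additional gain needed = 0.8571 − 0.2219 = 0.64.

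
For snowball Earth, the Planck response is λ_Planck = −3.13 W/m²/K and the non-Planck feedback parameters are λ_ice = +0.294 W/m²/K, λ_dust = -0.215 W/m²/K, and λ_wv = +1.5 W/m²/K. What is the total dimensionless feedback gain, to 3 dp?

Convert to gains: g_ice = 0.294/3.13 = 0.09393; g_dust = -0.215/3.13 = -0.06869; g_wv = 1.5/3.13 = 0.4792.
Total gain g = 0.50444.

0.504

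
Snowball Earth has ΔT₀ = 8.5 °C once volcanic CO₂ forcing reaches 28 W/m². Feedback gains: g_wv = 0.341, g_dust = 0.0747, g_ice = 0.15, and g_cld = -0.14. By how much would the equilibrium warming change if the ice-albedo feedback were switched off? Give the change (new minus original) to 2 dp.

-3.07 °C

Original: g = 0.4257, ΔT = 8.5/(1−0.4257) = 14.8006 °C.
Without ice-albedo: g' = 0.2757, ΔT' = 8.5/(1−0.2757) = 11.7355 °C.
Change = 11.7355 − 14.8006 = -3.07 °C.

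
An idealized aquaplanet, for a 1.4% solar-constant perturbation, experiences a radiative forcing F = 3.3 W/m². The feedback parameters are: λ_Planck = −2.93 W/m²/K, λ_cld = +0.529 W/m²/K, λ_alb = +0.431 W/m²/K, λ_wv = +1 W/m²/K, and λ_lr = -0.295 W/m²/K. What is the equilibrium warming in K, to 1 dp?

2.6 K

Net feedback parameter λ = (−2.93) + (+0.529) + (+0.431) + (+1) + (-0.295) = -1.265 W/m²/K.
ΔT = −F/λ = −3.3/(-1.265) = 2.6 K.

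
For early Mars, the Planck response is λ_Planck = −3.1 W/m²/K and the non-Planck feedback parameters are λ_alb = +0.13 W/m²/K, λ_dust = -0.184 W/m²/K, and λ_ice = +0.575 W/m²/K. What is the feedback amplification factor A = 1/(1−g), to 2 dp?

1.20

Convert to gains: g_alb = 0.13/3.1 = 0.04194; g_dust = -0.184/3.1 = -0.05935; g_ice = 0.575/3.1 = 0.1855.
Total gain g = 0.16809.
A = 1/(1 − 0.16809) = 1.20.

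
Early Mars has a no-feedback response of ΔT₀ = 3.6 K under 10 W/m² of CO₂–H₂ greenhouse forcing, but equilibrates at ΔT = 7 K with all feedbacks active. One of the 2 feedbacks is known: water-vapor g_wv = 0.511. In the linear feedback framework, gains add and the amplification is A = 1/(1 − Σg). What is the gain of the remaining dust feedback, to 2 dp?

-0.03

Amplification A = ΔT/ΔT₀ = 7/3.6 = 1.944.
Total gain g = 1 − 1/A = 1 − 1/1.944 = 0.4856.
The known gain is 0.511.
g_dust = 0.4856 − 0.511 = -0.03.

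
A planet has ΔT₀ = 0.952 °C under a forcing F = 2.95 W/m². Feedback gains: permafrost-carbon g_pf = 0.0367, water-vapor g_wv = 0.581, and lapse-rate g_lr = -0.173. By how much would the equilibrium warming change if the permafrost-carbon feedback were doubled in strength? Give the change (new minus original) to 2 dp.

Original: g = 0.4447, ΔT = 0.952/(1−0.4447) = 1.7144 °C.
With doubled permafrost-carbon: g' = 0.4814, ΔT' = 0.952/(1−0.4814) = 1.8357 °C.
Change = 1.8357 − 1.7144 = 0.12 °C.

0.12 °C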